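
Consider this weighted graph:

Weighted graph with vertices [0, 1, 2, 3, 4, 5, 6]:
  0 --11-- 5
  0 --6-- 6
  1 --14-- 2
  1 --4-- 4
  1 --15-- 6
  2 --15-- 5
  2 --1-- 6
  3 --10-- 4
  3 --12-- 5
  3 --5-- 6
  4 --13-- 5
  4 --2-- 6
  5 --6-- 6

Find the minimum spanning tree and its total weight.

Applying Kruskal's algorithm (sort edges by weight, add if no cycle):
  Add (2,6) w=1
  Add (4,6) w=2
  Add (1,4) w=4
  Add (3,6) w=5
  Add (0,6) w=6
  Add (5,6) w=6
  Skip (3,4) w=10 (creates cycle)
  Skip (0,5) w=11 (creates cycle)
  Skip (3,5) w=12 (creates cycle)
  Skip (4,5) w=13 (creates cycle)
  Skip (1,2) w=14 (creates cycle)
  Skip (1,6) w=15 (creates cycle)
  Skip (2,5) w=15 (creates cycle)
MST weight = 24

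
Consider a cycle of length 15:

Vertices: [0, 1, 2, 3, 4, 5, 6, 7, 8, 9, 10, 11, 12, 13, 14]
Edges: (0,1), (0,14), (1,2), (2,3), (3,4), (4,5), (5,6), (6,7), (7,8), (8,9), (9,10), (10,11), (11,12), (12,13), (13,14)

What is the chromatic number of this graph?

This is an odd cycle (C_15). Odd cycles are not bipartite (any 2-coloring forces two adjacent vertices to match), and 3 colors suffice.
Chromatic number = 3.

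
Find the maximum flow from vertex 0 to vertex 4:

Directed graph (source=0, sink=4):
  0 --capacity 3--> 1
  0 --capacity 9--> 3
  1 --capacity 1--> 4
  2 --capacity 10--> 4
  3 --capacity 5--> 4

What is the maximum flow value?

Computing max flow:
  Flow on (0->1): 1/3
  Flow on (0->3): 5/9
  Flow on (1->4): 1/1
  Flow on (3->4): 5/5
Maximum flow = 6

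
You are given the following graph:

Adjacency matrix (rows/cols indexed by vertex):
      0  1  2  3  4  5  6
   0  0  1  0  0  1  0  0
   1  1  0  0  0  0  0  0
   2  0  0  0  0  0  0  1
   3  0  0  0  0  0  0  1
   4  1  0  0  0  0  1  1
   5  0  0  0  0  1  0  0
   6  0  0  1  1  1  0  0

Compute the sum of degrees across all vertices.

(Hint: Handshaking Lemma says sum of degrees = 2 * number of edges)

Count edges: 6 edges.
By Handshaking Lemma: sum of degrees = 2 * 6 = 12.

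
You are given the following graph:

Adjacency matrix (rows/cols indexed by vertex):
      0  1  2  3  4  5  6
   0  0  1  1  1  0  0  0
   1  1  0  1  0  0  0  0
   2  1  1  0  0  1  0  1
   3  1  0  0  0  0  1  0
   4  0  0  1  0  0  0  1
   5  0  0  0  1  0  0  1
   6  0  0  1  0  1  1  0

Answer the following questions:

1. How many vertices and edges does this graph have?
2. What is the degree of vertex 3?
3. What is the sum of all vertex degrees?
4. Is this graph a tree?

Count: 7 vertices, 9 edges.
Vertex 3 has neighbors [0, 5], degree = 2.
Handshaking lemma: 2 * 9 = 18.
A tree on 7 vertices has 6 edges. This graph has 9 edges (3 extra). Not a tree.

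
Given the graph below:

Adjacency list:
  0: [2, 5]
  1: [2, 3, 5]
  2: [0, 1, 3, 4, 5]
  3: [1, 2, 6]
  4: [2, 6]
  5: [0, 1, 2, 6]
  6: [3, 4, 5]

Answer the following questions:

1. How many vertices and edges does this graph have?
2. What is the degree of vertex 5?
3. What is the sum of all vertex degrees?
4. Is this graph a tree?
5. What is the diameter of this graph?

Count: 7 vertices, 11 edges.
Vertex 5 has neighbors [0, 1, 2, 6], degree = 4.
Handshaking lemma: 2 * 11 = 22.
A tree on 7 vertices has 6 edges. This graph has 11 edges (5 extra). Not a tree.
Diameter (longest shortest path) = 2.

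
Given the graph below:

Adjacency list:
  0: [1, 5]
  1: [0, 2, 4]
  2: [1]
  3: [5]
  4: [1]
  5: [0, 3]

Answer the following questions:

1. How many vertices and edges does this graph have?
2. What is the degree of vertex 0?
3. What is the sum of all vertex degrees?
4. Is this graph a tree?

Count: 6 vertices, 5 edges.
Vertex 0 has neighbors [1, 5], degree = 2.
Handshaking lemma: 2 * 5 = 10.
A graph is a tree iff it is connected and has exactly n-1 edges. This graph is connected (all 6 vertices in one component) and has 6-1 = 5 edges. It is a tree.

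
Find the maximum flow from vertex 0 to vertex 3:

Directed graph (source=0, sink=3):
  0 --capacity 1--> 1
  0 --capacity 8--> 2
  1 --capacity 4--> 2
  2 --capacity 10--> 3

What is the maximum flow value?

Computing max flow:
  Flow on (0->1): 1/1
  Flow on (0->2): 8/8
  Flow on (1->2): 1/4
  Flow on (2->3): 9/10
Maximum flow = 9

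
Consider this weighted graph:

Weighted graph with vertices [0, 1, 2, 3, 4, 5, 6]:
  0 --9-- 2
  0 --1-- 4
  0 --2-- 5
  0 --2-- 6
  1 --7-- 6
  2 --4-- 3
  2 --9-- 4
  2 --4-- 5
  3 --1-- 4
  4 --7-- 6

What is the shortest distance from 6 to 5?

Using Dijkstra's algorithm from vertex 6:
Shortest path: 6 -> 0 -> 5
Total weight: 2 + 2 = 4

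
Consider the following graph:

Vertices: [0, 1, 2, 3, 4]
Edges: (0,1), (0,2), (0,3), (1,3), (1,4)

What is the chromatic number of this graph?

The graph has a maximum clique of size 3 (lower bound on chromatic number).
A valid 3-coloring: {0: 0, 1: 1, 2: 1, 3: 2, 4: 0}.
Chromatic number = 3.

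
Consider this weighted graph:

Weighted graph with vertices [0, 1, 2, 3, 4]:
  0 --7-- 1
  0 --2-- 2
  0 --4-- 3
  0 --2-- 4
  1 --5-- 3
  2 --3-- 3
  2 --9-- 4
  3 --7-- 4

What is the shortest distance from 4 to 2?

Using Dijkstra's algorithm from vertex 4:
Shortest path: 4 -> 0 -> 2
Total weight: 2 + 2 = 4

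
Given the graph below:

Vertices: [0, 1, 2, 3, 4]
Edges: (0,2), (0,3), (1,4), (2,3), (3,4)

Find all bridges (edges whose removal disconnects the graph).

A bridge is an edge whose removal increases the number of connected components.
Bridges found: (1,4), (3,4)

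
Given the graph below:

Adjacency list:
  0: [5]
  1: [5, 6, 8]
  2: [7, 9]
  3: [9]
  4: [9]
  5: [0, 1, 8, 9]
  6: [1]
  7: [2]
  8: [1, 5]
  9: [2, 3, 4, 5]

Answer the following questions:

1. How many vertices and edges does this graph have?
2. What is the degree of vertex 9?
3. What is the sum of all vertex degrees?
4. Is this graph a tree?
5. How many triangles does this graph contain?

Count: 10 vertices, 10 edges.
Vertex 9 has neighbors [2, 3, 4, 5], degree = 4.
Handshaking lemma: 2 * 10 = 20.
A tree on 10 vertices has 9 edges. This graph has 10 edges (1 extra). Not a tree.
Number of triangles = 1.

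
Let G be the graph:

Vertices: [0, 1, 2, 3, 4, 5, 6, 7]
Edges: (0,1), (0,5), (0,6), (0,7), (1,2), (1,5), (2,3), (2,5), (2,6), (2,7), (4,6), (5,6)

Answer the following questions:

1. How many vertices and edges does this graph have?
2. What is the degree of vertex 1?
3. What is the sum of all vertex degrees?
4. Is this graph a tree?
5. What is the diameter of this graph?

Count: 8 vertices, 12 edges.
Vertex 1 has neighbors [0, 2, 5], degree = 3.
Handshaking lemma: 2 * 12 = 24.
A tree on 8 vertices has 7 edges. This graph has 12 edges (5 extra). Not a tree.
Diameter (longest shortest path) = 3.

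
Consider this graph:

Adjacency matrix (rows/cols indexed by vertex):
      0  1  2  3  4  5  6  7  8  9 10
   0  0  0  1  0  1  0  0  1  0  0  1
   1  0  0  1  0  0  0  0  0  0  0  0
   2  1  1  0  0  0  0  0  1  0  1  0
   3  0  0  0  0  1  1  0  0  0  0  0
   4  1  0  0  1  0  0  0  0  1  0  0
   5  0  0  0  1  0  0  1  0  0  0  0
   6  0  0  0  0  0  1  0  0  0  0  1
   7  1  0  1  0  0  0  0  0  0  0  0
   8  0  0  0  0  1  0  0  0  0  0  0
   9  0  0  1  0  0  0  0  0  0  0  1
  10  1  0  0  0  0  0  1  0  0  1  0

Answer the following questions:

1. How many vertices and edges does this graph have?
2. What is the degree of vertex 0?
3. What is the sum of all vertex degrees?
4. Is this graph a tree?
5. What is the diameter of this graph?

Count: 11 vertices, 13 edges.
Vertex 0 has neighbors [2, 4, 7, 10], degree = 4.
Handshaking lemma: 2 * 13 = 26.
A tree on 11 vertices has 10 edges. This graph has 13 edges (3 extra). Not a tree.
Diameter (longest shortest path) = 5.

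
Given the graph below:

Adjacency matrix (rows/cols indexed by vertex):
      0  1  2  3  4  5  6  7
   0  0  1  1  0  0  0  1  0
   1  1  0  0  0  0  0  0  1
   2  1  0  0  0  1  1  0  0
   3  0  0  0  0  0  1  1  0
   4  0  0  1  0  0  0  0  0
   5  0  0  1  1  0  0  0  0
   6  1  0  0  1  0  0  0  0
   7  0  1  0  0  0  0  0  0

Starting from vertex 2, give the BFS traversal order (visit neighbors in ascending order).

BFS from vertex 2 (neighbors processed in ascending order):
Visit order: 2, 0, 4, 5, 1, 6, 3, 7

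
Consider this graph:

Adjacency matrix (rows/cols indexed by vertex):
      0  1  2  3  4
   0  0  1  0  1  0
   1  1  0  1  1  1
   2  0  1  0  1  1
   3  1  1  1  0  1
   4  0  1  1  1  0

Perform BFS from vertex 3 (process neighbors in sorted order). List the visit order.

BFS from vertex 3 (neighbors processed in ascending order):
Visit order: 3, 0, 1, 2, 4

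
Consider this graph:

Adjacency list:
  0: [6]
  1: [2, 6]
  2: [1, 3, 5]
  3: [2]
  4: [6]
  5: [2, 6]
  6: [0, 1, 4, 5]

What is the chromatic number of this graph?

The graph has a maximum clique of size 2 (lower bound on chromatic number).
A valid 2-coloring: {0: 1, 1: 1, 2: 0, 3: 1, 4: 1, 5: 1, 6: 0}.
Chromatic number = 2.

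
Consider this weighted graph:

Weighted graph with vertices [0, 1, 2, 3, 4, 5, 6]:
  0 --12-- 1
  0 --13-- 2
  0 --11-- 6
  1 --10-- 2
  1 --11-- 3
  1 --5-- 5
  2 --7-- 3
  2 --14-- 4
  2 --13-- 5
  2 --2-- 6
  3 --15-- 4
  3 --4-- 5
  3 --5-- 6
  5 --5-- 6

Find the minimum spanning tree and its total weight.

Applying Kruskal's algorithm (sort edges by weight, add if no cycle):
  Add (2,6) w=2
  Add (3,5) w=4
  Add (1,5) w=5
  Add (3,6) w=5
  Skip (5,6) w=5 (creates cycle)
  Skip (2,3) w=7 (creates cycle)
  Skip (1,2) w=10 (creates cycle)
  Add (0,6) w=11
  Skip (1,3) w=11 (creates cycle)
  Skip (0,1) w=12 (creates cycle)
  Skip (0,2) w=13 (creates cycle)
  Skip (2,5) w=13 (creates cycle)
  Add (2,4) w=14
  Skip (3,4) w=15 (creates cycle)
MST weight = 41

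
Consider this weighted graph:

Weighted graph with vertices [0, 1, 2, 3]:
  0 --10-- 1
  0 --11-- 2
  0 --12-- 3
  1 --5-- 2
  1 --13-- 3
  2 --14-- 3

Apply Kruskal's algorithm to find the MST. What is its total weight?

Applying Kruskal's algorithm (sort edges by weight, add if no cycle):
  Add (1,2) w=5
  Add (0,1) w=10
  Skip (0,2) w=11 (creates cycle)
  Add (0,3) w=12
  Skip (1,3) w=13 (creates cycle)
  Skip (2,3) w=14 (creates cycle)
MST weight = 27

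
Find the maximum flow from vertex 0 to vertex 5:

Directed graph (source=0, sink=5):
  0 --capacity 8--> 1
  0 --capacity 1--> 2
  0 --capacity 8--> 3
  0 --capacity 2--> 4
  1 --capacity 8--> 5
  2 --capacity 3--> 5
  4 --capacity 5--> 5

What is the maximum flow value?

Computing max flow:
  Flow on (0->1): 8/8
  Flow on (0->2): 1/1
  Flow on (0->4): 2/2
  Flow on (1->5): 8/8
  Flow on (2->5): 1/3
  Flow on (4->5): 2/5
Maximum flow = 11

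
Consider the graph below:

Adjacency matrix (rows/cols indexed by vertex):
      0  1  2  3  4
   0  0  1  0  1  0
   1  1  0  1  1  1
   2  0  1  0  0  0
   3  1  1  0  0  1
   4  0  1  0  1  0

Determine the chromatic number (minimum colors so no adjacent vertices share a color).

The graph has a maximum clique of size 3 (lower bound on chromatic number).
A valid 3-coloring: {0: 2, 1: 0, 2: 1, 3: 1, 4: 2}.
Chromatic number = 3.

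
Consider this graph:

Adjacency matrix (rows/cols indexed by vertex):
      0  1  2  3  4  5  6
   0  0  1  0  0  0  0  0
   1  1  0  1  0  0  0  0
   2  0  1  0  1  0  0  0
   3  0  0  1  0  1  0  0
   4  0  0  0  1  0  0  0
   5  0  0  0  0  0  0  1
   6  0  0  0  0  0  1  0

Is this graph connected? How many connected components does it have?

Checking connectivity: the graph has 2 connected component(s).
Components: [[0, 1, 2, 3, 4], [5, 6]]. The graph is NOT connected.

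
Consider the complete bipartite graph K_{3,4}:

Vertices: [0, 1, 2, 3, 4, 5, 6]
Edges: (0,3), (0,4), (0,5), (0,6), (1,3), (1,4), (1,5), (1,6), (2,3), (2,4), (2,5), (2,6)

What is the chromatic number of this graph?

K_{3,4} is bipartite: vertices split into two independent sets of size 3 and 4.
Color one set 0, the other 1. No adjacent vertices share a color.
Chromatic number = 2.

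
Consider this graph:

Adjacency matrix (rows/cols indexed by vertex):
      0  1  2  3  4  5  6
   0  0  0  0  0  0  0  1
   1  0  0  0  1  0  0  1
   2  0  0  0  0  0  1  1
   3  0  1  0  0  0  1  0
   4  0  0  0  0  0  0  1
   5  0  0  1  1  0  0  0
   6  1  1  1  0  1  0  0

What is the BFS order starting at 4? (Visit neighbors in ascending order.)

BFS from vertex 4 (neighbors processed in ascending order):
Visit order: 4, 6, 0, 1, 2, 3, 5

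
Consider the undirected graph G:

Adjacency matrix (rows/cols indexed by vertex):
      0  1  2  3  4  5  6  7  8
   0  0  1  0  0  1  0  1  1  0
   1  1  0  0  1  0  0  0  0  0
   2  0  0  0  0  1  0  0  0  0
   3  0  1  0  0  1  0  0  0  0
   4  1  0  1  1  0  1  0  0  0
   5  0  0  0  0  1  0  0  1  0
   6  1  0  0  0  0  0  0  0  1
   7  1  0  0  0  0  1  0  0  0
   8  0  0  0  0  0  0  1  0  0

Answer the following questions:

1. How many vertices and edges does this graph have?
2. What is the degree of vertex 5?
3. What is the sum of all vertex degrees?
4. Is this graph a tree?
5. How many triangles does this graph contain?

Count: 9 vertices, 10 edges.
Vertex 5 has neighbors [4, 7], degree = 2.
Handshaking lemma: 2 * 10 = 20.
A tree on 9 vertices has 8 edges. This graph has 10 edges (2 extra). Not a tree.
Number of triangles = 0.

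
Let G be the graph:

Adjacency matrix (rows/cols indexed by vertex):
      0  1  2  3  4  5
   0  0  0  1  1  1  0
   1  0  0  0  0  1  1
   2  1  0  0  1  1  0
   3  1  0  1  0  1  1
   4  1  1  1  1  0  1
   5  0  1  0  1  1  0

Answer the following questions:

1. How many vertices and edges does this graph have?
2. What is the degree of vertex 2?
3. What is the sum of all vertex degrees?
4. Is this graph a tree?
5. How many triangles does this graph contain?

Count: 6 vertices, 10 edges.
Vertex 2 has neighbors [0, 3, 4], degree = 3.
Handshaking lemma: 2 * 10 = 20.
A tree on 6 vertices has 5 edges. This graph has 10 edges (5 extra). Not a tree.
Number of triangles = 6.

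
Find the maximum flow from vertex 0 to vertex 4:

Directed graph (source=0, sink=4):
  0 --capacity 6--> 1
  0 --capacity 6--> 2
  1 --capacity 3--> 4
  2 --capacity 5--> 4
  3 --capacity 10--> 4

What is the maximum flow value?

Computing max flow:
  Flow on (0->1): 3/6
  Flow on (0->2): 5/6
  Flow on (1->4): 3/3
  Flow on (2->4): 5/5
Maximum flow = 8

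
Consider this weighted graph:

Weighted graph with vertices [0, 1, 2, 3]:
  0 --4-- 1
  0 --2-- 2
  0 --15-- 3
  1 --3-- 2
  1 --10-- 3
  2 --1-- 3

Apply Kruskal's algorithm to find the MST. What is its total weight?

Applying Kruskal's algorithm (sort edges by weight, add if no cycle):
  Add (2,3) w=1
  Add (0,2) w=2
  Add (1,2) w=3
  Skip (0,1) w=4 (creates cycle)
  Skip (1,3) w=10 (creates cycle)
  Skip (0,3) w=15 (creates cycle)
MST weight = 6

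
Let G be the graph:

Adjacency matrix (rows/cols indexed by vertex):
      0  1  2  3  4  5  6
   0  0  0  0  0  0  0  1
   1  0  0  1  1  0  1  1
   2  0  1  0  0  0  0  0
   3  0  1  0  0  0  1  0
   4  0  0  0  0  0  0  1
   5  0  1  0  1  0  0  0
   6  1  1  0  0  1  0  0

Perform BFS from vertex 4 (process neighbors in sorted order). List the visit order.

BFS from vertex 4 (neighbors processed in ascending order):
Visit order: 4, 6, 0, 1, 2, 3, 5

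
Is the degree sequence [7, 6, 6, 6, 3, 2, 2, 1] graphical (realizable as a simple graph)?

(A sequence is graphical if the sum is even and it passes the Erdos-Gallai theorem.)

Sum of degrees = 33. Sum is odd, so the sequence is NOT graphical.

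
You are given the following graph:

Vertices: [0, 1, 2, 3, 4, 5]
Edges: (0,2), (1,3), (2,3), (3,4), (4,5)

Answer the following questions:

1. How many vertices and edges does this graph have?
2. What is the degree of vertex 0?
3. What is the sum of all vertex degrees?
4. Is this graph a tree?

Count: 6 vertices, 5 edges.
Vertex 0 has neighbors [2], degree = 1.
Handshaking lemma: 2 * 5 = 10.
A graph is a tree iff it is connected and has exactly n-1 edges. This graph is connected (all 6 vertices in one component) and has 6-1 = 5 edges. It is a tree.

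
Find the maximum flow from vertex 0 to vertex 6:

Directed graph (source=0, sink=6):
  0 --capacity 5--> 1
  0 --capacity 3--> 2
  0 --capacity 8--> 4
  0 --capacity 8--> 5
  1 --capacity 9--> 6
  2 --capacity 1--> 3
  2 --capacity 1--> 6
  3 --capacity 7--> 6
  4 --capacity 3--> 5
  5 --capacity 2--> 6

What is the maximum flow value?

Computing max flow:
  Flow on (0->1): 5/5
  Flow on (0->2): 2/3
  Flow on (0->4): 2/8
  Flow on (1->6): 5/9
  Flow on (2->3): 1/1
  Flow on (2->6): 1/1
  Flow on (3->6): 1/7
  Flow on (4->5): 2/3
  Flow on (5->6): 2/2
Maximum flow = 9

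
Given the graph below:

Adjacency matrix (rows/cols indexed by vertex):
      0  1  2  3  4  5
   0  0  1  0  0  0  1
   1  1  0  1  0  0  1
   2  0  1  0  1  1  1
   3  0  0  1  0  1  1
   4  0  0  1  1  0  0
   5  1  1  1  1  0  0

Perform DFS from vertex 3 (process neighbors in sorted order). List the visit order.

DFS from vertex 3 (neighbors processed in ascending order):
Visit order: 3, 2, 1, 0, 5, 4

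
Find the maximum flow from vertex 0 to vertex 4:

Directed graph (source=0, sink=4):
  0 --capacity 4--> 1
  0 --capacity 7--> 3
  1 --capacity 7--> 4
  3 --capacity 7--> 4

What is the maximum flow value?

Computing max flow:
  Flow on (0->1): 4/4
  Flow on (0->3): 7/7
  Flow on (1->4): 4/7
  Flow on (3->4): 7/7
Maximum flow = 11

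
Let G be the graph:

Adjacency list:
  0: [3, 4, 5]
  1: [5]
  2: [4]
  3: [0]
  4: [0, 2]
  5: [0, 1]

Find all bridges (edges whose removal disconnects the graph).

A bridge is an edge whose removal increases the number of connected components.
Bridges found: (0,3), (0,4), (0,5), (1,5), (2,4)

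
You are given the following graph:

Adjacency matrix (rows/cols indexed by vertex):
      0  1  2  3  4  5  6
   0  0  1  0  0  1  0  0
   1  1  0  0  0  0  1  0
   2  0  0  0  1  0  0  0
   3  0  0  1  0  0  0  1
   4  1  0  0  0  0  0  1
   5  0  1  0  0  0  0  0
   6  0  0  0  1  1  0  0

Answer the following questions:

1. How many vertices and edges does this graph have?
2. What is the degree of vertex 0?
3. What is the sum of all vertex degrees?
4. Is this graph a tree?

Count: 7 vertices, 6 edges.
Vertex 0 has neighbors [1, 4], degree = 2.
Handshaking lemma: 2 * 6 = 12.
A graph is a tree iff it is connected and has exactly n-1 edges. This graph is connected (all 7 vertices in one component) and has 7-1 = 6 edges. It is a tree.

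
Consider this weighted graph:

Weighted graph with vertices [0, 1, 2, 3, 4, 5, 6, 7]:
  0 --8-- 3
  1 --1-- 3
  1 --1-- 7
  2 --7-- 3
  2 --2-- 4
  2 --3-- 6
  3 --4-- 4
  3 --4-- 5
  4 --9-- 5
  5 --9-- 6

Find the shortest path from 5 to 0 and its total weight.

Using Dijkstra's algorithm from vertex 5:
Shortest path: 5 -> 3 -> 0
Total weight: 4 + 8 = 12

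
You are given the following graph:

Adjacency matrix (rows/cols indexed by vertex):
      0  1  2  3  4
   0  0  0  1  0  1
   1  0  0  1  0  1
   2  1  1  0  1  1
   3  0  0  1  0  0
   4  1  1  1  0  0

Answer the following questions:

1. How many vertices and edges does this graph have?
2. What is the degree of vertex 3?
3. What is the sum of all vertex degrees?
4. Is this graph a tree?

Count: 5 vertices, 6 edges.
Vertex 3 has neighbors [2], degree = 1.
Handshaking lemma: 2 * 6 = 12.
A tree on 5 vertices has 4 edges. This graph has 6 edges (2 extra). Not a tree.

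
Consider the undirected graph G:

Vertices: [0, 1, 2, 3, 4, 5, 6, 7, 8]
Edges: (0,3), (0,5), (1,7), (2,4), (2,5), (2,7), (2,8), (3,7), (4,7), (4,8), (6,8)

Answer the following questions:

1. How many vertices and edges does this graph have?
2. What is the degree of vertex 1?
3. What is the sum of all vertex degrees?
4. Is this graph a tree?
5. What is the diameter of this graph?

Count: 9 vertices, 11 edges.
Vertex 1 has neighbors [7], degree = 1.
Handshaking lemma: 2 * 11 = 22.
A tree on 9 vertices has 8 edges. This graph has 11 edges (3 extra). Not a tree.
Diameter (longest shortest path) = 4.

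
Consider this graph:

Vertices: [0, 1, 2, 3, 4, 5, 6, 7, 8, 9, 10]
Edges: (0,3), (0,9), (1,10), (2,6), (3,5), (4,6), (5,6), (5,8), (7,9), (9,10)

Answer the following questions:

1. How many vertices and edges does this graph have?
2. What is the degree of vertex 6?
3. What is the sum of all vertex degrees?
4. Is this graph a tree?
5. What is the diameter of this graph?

Count: 11 vertices, 10 edges.
Vertex 6 has neighbors [2, 4, 5], degree = 3.
Handshaking lemma: 2 * 10 = 20.
A graph is a tree iff it is connected and has exactly n-1 edges. This graph is connected (all 11 vertices in one component) and has 11-1 = 10 edges. It is a tree.
Diameter (longest shortest path) = 7.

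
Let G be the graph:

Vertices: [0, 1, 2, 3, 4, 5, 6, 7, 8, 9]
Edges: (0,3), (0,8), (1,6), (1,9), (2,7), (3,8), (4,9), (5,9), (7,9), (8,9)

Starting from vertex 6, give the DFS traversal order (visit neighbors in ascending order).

DFS from vertex 6 (neighbors processed in ascending order):
Visit order: 6, 1, 9, 4, 5, 7, 2, 8, 0, 3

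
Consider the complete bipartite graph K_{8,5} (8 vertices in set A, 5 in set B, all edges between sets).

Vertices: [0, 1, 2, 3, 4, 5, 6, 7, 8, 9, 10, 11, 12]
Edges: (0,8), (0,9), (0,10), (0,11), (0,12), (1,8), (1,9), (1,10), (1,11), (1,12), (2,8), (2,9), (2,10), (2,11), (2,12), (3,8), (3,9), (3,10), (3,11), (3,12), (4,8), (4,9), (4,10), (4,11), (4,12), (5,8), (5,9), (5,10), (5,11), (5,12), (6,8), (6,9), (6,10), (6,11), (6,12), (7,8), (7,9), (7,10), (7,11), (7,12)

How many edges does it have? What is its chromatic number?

K_{8,5} has 8 * 5 = 40 edges.
Bipartite graphs have chromatic number 2 (color each partition differently).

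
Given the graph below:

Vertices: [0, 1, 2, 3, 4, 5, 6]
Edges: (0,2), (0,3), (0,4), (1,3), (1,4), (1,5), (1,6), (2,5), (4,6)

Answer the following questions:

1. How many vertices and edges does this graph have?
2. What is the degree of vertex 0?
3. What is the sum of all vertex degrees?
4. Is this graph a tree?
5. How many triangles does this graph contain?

Count: 7 vertices, 9 edges.
Vertex 0 has neighbors [2, 3, 4], degree = 3.
Handshaking lemma: 2 * 9 = 18.
A tree on 7 vertices has 6 edges. This graph has 9 edges (3 extra). Not a tree.
Number of triangles = 1.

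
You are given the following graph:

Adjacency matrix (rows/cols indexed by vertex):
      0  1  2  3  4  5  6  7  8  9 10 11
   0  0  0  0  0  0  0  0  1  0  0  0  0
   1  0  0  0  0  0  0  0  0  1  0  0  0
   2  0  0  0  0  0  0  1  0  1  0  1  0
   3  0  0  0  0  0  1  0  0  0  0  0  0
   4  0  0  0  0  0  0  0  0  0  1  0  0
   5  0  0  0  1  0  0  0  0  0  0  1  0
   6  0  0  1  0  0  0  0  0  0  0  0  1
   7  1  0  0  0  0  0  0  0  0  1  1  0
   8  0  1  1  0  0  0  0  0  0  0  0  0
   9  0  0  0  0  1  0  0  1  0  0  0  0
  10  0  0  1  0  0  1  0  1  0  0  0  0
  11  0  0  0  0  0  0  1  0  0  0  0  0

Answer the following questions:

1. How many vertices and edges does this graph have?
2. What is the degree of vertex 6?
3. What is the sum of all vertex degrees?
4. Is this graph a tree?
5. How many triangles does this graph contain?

Count: 12 vertices, 11 edges.
Vertex 6 has neighbors [2, 11], degree = 2.
Handshaking lemma: 2 * 11 = 22.
A graph is a tree iff it is connected and has exactly n-1 edges. This graph is connected (all 12 vertices in one component) and has 12-1 = 11 edges. It is a tree.
Number of triangles = 0.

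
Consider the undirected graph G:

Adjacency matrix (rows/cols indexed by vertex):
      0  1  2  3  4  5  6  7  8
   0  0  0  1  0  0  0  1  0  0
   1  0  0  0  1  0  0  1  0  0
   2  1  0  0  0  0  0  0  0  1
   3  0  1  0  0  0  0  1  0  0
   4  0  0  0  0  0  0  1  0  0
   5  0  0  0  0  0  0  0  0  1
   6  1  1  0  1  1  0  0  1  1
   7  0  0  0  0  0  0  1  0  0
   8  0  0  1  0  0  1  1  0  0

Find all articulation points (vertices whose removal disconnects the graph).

An articulation point is a vertex whose removal disconnects the graph.
Articulation points: [6, 8]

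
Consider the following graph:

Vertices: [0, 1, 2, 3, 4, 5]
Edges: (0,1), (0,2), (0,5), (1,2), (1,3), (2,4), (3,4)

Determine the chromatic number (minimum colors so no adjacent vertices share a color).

The graph has a maximum clique of size 3 (lower bound on chromatic number).
A valid 3-coloring: {0: 0, 1: 1, 2: 2, 3: 0, 4: 1, 5: 1}.
Chromatic number = 3.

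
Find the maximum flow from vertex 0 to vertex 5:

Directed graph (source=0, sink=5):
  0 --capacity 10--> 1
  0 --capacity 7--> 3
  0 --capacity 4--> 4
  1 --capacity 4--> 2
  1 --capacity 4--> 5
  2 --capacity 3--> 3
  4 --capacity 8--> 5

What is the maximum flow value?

Computing max flow:
  Flow on (0->1): 4/10
  Flow on (0->4): 4/4
  Flow on (1->5): 4/4
  Flow on (4->5): 4/8
Maximum flow = 8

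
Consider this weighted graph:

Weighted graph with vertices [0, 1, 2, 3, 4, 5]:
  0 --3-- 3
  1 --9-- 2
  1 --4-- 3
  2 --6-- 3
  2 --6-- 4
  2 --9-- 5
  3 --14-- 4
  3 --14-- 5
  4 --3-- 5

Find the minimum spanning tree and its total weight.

Applying Kruskal's algorithm (sort edges by weight, add if no cycle):
  Add (0,3) w=3
  Add (4,5) w=3
  Add (1,3) w=4
  Add (2,3) w=6
  Add (2,4) w=6
  Skip (1,2) w=9 (creates cycle)
  Skip (2,5) w=9 (creates cycle)
  Skip (3,5) w=14 (creates cycle)
  Skip (3,4) w=14 (creates cycle)
MST weight = 22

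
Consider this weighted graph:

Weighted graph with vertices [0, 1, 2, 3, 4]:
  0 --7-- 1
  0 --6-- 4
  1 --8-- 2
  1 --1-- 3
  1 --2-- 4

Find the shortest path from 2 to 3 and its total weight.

Using Dijkstra's algorithm from vertex 2:
Shortest path: 2 -> 1 -> 3
Total weight: 8 + 1 = 9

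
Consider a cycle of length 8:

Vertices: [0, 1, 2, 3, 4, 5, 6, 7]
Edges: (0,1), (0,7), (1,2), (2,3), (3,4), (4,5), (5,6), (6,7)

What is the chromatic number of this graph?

This is an even cycle (C_8). Even cycles are bipartite.
Chromatic number = 2.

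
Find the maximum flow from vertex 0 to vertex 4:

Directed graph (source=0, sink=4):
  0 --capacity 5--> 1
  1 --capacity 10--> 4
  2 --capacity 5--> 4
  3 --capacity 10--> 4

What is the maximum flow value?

Computing max flow:
  Flow on (0->1): 5/5
  Flow on (1->4): 5/10
Maximum flow = 5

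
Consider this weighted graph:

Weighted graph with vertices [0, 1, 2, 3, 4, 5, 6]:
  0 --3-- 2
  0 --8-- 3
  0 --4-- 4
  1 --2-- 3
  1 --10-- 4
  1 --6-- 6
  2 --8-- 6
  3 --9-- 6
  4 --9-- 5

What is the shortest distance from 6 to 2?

Using Dijkstra's algorithm from vertex 6:
Shortest path: 6 -> 2
Total weight: 8 = 8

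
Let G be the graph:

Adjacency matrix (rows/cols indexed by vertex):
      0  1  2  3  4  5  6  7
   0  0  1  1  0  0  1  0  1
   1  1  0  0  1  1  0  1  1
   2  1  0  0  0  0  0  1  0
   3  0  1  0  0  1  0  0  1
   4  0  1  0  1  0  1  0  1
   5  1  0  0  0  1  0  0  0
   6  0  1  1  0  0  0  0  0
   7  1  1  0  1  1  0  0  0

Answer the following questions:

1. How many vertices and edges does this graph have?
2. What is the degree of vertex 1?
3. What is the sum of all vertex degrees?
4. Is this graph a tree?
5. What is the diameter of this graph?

Count: 8 vertices, 13 edges.
Vertex 1 has neighbors [0, 3, 4, 6, 7], degree = 5.
Handshaking lemma: 2 * 13 = 26.
A tree on 8 vertices has 7 edges. This graph has 13 edges (6 extra). Not a tree.
Diameter (longest shortest path) = 3.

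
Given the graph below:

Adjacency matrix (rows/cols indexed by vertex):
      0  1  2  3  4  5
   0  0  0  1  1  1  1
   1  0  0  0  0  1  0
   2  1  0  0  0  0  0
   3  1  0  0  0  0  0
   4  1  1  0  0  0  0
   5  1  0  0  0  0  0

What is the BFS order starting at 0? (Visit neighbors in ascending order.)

BFS from vertex 0 (neighbors processed in ascending order):
Visit order: 0, 2, 3, 4, 5, 1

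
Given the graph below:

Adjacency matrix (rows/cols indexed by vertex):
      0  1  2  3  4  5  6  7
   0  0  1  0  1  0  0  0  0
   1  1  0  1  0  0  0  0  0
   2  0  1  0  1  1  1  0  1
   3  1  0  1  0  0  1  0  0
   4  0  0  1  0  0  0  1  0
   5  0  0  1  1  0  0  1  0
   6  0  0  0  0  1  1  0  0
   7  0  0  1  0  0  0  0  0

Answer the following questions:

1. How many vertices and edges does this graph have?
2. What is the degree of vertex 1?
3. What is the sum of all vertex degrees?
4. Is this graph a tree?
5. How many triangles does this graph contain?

Count: 8 vertices, 10 edges.
Vertex 1 has neighbors [0, 2], degree = 2.
Handshaking lemma: 2 * 10 = 20.
A tree on 8 vertices has 7 edges. This graph has 10 edges (3 extra). Not a tree.
Number of triangles = 1.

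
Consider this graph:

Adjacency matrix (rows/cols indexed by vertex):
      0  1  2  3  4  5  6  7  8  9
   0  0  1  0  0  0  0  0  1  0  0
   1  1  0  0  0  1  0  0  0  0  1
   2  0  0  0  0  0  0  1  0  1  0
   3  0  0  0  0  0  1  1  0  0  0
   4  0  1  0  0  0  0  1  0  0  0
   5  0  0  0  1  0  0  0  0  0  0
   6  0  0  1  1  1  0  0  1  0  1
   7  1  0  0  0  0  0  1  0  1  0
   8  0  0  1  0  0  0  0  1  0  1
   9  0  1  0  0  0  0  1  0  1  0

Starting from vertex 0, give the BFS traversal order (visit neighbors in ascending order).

BFS from vertex 0 (neighbors processed in ascending order):
Visit order: 0, 1, 7, 4, 9, 6, 8, 2, 3, 5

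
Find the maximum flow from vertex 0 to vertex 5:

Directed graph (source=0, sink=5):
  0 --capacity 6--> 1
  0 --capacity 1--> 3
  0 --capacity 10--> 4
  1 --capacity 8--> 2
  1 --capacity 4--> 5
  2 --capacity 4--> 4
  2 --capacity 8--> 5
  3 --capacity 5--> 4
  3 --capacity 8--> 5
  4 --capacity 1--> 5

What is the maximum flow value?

Computing max flow:
  Flow on (0->1): 6/6
  Flow on (0->3): 1/1
  Flow on (0->4): 1/10
  Flow on (1->2): 2/8
  Flow on (1->5): 4/4
  Flow on (2->5): 2/8
  Flow on (3->5): 1/8
  Flow on (4->5): 1/1
Maximum flow = 8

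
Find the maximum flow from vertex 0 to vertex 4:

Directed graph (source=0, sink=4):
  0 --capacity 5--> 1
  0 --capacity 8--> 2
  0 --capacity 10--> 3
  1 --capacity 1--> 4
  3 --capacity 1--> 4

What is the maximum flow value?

Computing max flow:
  Flow on (0->1): 1/5
  Flow on (0->3): 1/10
  Flow on (1->4): 1/1
  Flow on (3->4): 1/1
Maximum flow = 2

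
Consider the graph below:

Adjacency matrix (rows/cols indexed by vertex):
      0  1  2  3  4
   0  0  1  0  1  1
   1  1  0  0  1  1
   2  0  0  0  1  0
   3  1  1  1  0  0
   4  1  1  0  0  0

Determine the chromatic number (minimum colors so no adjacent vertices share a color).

The graph has a maximum clique of size 3 (lower bound on chromatic number).
A valid 3-coloring: {0: 0, 1: 1, 2: 0, 3: 2, 4: 2}.
Chromatic number = 3.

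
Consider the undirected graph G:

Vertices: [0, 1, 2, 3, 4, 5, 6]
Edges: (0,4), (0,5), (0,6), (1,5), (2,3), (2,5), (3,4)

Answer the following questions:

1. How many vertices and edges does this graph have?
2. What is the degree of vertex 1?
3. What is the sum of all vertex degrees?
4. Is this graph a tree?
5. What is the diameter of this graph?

Count: 7 vertices, 7 edges.
Vertex 1 has neighbors [5], degree = 1.
Handshaking lemma: 2 * 7 = 14.
A tree on 7 vertices has 6 edges. This graph has 7 edges (1 extra). Not a tree.
Diameter (longest shortest path) = 3.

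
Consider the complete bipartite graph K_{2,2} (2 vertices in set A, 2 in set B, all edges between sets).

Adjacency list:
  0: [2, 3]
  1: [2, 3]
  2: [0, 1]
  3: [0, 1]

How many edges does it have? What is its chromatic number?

K_{2,2} has 2 * 2 = 4 edges.
Bipartite graphs have chromatic number 2 (color each partition differently).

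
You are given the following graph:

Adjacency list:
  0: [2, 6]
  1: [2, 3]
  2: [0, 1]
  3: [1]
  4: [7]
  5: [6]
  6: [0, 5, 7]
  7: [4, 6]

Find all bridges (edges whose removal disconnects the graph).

A bridge is an edge whose removal increases the number of connected components.
Bridges found: (0,2), (0,6), (1,2), (1,3), (4,7), (5,6), (6,7)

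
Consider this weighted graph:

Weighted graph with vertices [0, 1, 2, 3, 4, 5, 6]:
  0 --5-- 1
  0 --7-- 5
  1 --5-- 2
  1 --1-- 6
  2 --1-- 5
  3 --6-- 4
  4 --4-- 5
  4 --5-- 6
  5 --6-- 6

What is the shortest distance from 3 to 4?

Using Dijkstra's algorithm from vertex 3:
Shortest path: 3 -> 4
Total weight: 6 = 6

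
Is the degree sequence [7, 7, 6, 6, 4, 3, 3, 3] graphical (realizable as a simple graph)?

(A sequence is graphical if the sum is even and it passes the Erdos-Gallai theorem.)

Sum of degrees = 39. Sum is odd, so the sequence is NOT graphical.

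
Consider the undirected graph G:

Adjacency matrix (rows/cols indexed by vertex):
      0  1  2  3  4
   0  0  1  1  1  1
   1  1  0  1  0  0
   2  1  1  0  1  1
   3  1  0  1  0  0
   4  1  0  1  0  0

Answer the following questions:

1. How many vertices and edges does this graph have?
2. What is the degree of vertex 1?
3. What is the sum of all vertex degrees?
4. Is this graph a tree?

Count: 5 vertices, 7 edges.
Vertex 1 has neighbors [0, 2], degree = 2.
Handshaking lemma: 2 * 7 = 14.
A tree on 5 vertices has 4 edges. This graph has 7 edges (3 extra). Not a tree.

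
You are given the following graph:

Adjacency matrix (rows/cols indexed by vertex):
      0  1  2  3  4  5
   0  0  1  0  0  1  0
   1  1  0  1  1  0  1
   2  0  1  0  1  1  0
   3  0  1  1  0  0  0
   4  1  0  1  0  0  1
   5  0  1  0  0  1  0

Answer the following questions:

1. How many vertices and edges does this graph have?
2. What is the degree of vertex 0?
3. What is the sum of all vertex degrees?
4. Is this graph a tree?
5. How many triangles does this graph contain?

Count: 6 vertices, 8 edges.
Vertex 0 has neighbors [1, 4], degree = 2.
Handshaking lemma: 2 * 8 = 16.
A tree on 6 vertices has 5 edges. This graph has 8 edges (3 extra). Not a tree.
Number of triangles = 1.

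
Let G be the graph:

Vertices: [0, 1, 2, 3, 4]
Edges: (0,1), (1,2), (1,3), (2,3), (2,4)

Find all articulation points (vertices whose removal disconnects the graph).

An articulation point is a vertex whose removal disconnects the graph.
Articulation points: [1, 2]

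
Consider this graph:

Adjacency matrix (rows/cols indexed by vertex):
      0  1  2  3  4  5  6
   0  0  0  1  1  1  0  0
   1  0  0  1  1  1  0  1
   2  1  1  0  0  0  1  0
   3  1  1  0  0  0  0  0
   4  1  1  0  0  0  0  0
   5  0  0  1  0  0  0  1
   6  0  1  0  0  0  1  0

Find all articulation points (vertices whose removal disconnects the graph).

No articulation points. The graph is biconnected.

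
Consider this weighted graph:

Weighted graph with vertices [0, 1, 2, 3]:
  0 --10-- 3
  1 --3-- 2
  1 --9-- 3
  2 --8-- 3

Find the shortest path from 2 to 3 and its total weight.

Using Dijkstra's algorithm from vertex 2:
Shortest path: 2 -> 3
Total weight: 8 = 8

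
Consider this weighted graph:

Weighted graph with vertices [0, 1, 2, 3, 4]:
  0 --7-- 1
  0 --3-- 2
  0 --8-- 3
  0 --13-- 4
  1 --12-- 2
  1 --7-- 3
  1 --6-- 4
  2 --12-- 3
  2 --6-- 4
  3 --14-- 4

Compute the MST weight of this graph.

Applying Kruskal's algorithm (sort edges by weight, add if no cycle):
  Add (0,2) w=3
  Add (1,4) w=6
  Add (2,4) w=6
  Skip (0,1) w=7 (creates cycle)
  Add (1,3) w=7
  Skip (0,3) w=8 (creates cycle)
  Skip (1,2) w=12 (creates cycle)
  Skip (2,3) w=12 (creates cycle)
  Skip (0,4) w=13 (creates cycle)
  Skip (3,4) w=14 (creates cycle)
MST weight = 22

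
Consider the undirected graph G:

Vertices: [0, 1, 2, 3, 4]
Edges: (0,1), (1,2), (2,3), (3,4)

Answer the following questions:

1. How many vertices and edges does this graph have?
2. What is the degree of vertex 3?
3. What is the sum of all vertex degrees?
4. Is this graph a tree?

Count: 5 vertices, 4 edges.
Vertex 3 has neighbors [2, 4], degree = 2.
Handshaking lemma: 2 * 4 = 8.
A graph is a tree iff it is connected and has exactly n-1 edges. This graph is connected (all 5 vertices in one component) and has 5-1 = 4 edges. It is a tree.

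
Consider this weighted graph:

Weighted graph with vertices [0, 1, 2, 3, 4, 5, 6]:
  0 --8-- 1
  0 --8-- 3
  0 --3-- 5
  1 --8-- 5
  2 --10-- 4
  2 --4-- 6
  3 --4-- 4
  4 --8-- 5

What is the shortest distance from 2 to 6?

Using Dijkstra's algorithm from vertex 2:
Shortest path: 2 -> 6
Total weight: 4 = 4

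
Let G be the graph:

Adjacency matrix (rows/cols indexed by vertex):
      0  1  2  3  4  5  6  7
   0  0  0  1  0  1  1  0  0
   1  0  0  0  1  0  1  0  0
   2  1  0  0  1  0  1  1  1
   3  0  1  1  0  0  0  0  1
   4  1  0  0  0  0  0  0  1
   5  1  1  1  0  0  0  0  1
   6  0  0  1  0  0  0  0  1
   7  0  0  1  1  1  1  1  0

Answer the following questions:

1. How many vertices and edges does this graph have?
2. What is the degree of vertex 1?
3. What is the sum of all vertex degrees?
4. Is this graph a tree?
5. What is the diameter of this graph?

Count: 8 vertices, 13 edges.
Vertex 1 has neighbors [3, 5], degree = 2.
Handshaking lemma: 2 * 13 = 26.
A tree on 8 vertices has 7 edges. This graph has 13 edges (6 extra). Not a tree.
Diameter (longest shortest path) = 3.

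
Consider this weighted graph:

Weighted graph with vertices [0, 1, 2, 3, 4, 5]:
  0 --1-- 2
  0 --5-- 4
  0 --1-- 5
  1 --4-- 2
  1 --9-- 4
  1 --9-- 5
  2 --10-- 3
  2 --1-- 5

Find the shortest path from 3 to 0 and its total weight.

Using Dijkstra's algorithm from vertex 3:
Shortest path: 3 -> 2 -> 0
Total weight: 10 + 1 = 11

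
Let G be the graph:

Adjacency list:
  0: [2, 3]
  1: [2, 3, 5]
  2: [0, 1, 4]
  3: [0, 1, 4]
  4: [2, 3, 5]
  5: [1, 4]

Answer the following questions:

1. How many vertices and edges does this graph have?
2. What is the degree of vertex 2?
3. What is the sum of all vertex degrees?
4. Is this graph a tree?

Count: 6 vertices, 8 edges.
Vertex 2 has neighbors [0, 1, 4], degree = 3.
Handshaking lemma: 2 * 8 = 16.
A tree on 6 vertices has 5 edges. This graph has 8 edges (3 extra). Not a tree.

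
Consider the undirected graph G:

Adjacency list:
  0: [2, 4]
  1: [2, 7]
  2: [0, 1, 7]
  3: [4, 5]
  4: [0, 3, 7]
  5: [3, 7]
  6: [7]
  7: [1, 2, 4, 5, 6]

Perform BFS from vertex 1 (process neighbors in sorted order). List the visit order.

BFS from vertex 1 (neighbors processed in ascending order):
Visit order: 1, 2, 7, 0, 4, 5, 6, 3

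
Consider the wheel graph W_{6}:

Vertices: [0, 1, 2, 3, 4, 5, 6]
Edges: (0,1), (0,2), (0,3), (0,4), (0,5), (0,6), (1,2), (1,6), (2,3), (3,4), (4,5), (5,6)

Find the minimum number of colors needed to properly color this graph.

W_{6} = C_{6} plus a hub adjacent to every cycle vertex.
The outer cycle needs 2 colors (even cycle); the hub is adjacent to all of them so needs a fresh color.
Chromatic number = 2 + 1 = 3.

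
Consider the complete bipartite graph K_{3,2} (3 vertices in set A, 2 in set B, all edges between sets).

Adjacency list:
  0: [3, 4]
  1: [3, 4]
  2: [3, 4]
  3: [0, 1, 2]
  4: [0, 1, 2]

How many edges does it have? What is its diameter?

K_{3,2} has 3 * 2 = 6 edges.
Any vertex reaches any opposite-side vertex in 1 step; same-side vertices reach in 2 steps via any opposite-side vertex.
Diameter = 2.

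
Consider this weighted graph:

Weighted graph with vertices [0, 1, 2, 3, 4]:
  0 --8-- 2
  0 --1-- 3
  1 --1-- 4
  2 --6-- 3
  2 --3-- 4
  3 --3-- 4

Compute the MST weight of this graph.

Applying Kruskal's algorithm (sort edges by weight, add if no cycle):
  Add (0,3) w=1
  Add (1,4) w=1
  Add (2,4) w=3
  Add (3,4) w=3
  Skip (2,3) w=6 (creates cycle)
  Skip (0,2) w=8 (creates cycle)
MST weight = 8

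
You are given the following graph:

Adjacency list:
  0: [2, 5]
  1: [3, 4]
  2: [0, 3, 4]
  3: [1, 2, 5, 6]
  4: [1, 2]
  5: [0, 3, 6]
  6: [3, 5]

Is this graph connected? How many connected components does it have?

Checking connectivity: the graph has 1 connected component(s).
All vertices are reachable from each other. The graph IS connected.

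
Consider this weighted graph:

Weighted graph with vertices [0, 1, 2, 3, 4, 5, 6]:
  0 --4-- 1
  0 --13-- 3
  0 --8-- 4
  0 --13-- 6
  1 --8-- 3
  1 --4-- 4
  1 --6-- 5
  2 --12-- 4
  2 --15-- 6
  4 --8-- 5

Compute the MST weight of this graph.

Applying Kruskal's algorithm (sort edges by weight, add if no cycle):
  Add (0,1) w=4
  Add (1,4) w=4
  Add (1,5) w=6
  Skip (0,4) w=8 (creates cycle)
  Add (1,3) w=8
  Skip (4,5) w=8 (creates cycle)
  Add (2,4) w=12
  Add (0,6) w=13
  Skip (0,3) w=13 (creates cycle)
  Skip (2,6) w=15 (creates cycle)
MST weight = 47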